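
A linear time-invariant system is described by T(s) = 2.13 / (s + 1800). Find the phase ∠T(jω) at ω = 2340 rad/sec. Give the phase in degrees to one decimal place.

-52.4°

∠(j2340 + 1800) = arctan(2340/1800) = 52.43°
∠T(j2340) = −52.43° = -52.43°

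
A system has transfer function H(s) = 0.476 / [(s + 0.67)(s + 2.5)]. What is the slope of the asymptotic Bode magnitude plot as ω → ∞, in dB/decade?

-40 dB/decade

With 0 zeros and 2 poles, the high-frequency asymptotic slope is 20 × (0 − 2) = -40 dB/decade.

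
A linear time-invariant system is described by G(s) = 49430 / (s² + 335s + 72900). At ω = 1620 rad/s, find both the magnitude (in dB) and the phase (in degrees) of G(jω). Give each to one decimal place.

|G| = -34.4 dB, ∠G = -168.0°

|(j1620)² + 335(j1620) + 72900| = |-2.5515e+06 + j5.427e+05| = 2.609e+06
|G(j1620)| = 49430 / 2.609e+06 = 0.018949
20 log₁₀(0.018949) = -34.45 dB
∠[(j1620)² + 335(j1620) + 72900] = ∠[-2.5515e+06 + j5.427e+05] = 167.99°
∠G(j1620) = −167.99° = -167.99°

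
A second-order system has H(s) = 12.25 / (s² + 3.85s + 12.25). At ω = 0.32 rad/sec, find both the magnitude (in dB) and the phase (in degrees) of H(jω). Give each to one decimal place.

|(j0.32)² + 3.85(j0.32) + 12.25| = |12.148 + j1.232| = 12.21
|H(j0.32)| = 12.25 / 12.21 = 1.0033
20 log₁₀(1.0033) = 0.03 dB
∠[(j0.32)² + 3.85(j0.32) + 12.25] = ∠[12.148 + j1.232] = 5.79°
∠H(j0.32) = −5.79° = -5.79°

|H| = 0.0 dB, ∠H = -5.8°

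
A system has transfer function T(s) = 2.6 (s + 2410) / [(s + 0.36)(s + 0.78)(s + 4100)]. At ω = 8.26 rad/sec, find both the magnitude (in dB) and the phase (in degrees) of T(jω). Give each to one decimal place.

|T| = -33.0 dB, ∠T = -172.0°

|j8.26 + 2410| = √(8.26² + 2410²) = 2410
|j8.26 + 0.36| = √(8.26² + 0.36²) = 8.268
|j8.26 + 0.78| = √(8.26² + 0.78²) = 8.297
|j8.26 + 4100| = √(8.26² + 4100²) = 4100
|T(j8.26)| = 2.6 × 2410 / (8.268 × 8.297 × 4100) = 0.02228
20 log₁₀(0.02228) = -33.04 dB
∠(j8.26 + 2410) = arctan(8.26/2410) = 0.20°
∠(j8.26 + 0.36) = arctan(8.26/0.36) = 87.50°
∠(j8.26 + 0.78) = arctan(8.26/0.78) = 84.61°
∠(j8.26 + 4100) = arctan(8.26/4100) = 0.12°
∠T(j8.26) = 0.20° − (87.50° + 84.61° + 0.12°) = -172.03°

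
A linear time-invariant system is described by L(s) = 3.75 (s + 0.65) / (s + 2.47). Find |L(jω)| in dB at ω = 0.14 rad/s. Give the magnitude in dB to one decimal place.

|j0.14 + 0.65| = √(0.14² + 0.65²) = 0.6649
|j0.14 + 2.47| = √(0.14² + 2.47²) = 2.474
|L(j0.14)| = 3.75 × 0.6649 / 2.474 = 1.0079
20 log₁₀(1.0079) = 0.07 dB

0.1 dB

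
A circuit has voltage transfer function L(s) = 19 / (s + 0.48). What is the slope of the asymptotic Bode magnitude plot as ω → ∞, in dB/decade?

With 0 zeros and 1 pole, the high-frequency asymptotic slope is 20 × (0 − 1) = -20 dB/decade.

-20 dB/decade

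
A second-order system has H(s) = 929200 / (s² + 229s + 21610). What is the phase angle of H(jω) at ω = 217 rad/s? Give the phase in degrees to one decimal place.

∠[(j217)² + 229(j217) + 21610] = ∠[-25479 + j49693] = 117.15°
∠H(j217) = −117.15° = -117.15°

-117.1°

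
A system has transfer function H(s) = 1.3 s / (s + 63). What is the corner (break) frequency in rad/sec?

63 rad/sec

The single real pole at s = −63 gives a corner at ω = 63 rad/sec.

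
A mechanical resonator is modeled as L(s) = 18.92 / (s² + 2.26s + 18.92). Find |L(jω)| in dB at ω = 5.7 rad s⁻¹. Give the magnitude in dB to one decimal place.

|(j5.7)² + 2.26(j5.7) + 18.92| = |-13.57 + j12.882| = 18.71
|L(j5.7)| = 18.92 / 18.71 = 1.0112
20 log₁₀(1.0112) = 0.10 dB

0.1 dB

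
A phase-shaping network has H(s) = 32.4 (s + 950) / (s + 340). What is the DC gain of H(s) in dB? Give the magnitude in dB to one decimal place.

H(0) = 32.4 × 950 / 340 = 90.529
20 log₁₀(90.529) = 39.14 dB

39.1 dB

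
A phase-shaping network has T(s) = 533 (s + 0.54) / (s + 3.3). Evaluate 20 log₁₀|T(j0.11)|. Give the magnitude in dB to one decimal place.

39.0 dB

|j0.11 + 0.54| = √(0.11² + 0.54²) = 0.5511
|j0.11 + 3.3| = √(0.11² + 3.3²) = 3.302
|T(j0.11)| = 533 × 0.5511 / 3.302 = 88.96
20 log₁₀(88.96) = 38.98 dB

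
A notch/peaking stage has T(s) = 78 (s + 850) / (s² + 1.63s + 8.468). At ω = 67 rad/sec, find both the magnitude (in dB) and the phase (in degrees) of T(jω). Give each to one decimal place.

|T| = 23.4 dB, ∠T = -174.1 deg

|j67 + 850| = √(67² + 850²) = 852.6
|(j67)² + 1.63(j67) + 8.468| = |-4480.5 + j109.21| = 4482
|T(j67)| = 78 × 852.6 / 4482 = 14.839
20 log₁₀(14.839) = 23.43 dB
∠(j67 + 850) = arctan(67/850) = 4.51°
∠[(j67)² + 1.63(j67) + 8.468] = ∠[-4480.5 + j109.21] = 178.60°
∠T(j67) = 4.51° − 178.60° = -174.10°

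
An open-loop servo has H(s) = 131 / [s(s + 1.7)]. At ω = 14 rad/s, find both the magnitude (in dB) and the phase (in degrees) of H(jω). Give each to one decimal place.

|H| = -3.6 dB, ∠H = -173.1 deg

|j14 + 1.7| = √(14² + 1.7²) = 14.1
|j14| = 14
|H(j14)| = 131 / (14.1 × 14) = 0.66349
20 log₁₀(0.66349) = -3.56 dB
∠(j14 + 1.7) = arctan(14/1.7) = 83.08°
∠(j14) = 90.00°
∠H(j14) = − (83.08° + 90.00°) = -173.08°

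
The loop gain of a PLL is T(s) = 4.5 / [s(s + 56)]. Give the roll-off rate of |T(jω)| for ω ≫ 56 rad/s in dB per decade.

With 0 zeros and 2 poles, the high-frequency asymptotic slope is 20 × (0 − 2) = -40 dB/decade.

-40 dB/decade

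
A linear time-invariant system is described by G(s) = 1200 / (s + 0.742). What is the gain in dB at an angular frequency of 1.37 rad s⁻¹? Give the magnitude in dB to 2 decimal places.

|j1.37 + 0.742| = √(1.37² + 0.742²) = 1.558
|G(j1.37)| = 1200 / 1.558 = 770.2
20 log₁₀(770.2) = 57.732 dB

57.73 dB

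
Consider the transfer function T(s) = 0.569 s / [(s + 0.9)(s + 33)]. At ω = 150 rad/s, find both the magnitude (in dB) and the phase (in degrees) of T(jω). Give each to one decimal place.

|j150| = 150
|j150 + 0.9| = √(150² + 0.9²) = 150
|j150 + 33| = √(150² + 33²) = 153.6
|T(j150)| = 0.569 × 150 / (150 × 153.6) = 0.0037047
20 log₁₀(0.0037047) = -48.63 dB
∠(j150) = 90.00°
∠(j150 + 0.9) = arctan(150/0.9) = 89.66°
∠(j150 + 33) = arctan(150/33) = 77.59°
∠T(j150) = 90.00° − (89.66° + 77.59°) = -77.25°

|T| = -48.6 dB, ∠T = -77.2°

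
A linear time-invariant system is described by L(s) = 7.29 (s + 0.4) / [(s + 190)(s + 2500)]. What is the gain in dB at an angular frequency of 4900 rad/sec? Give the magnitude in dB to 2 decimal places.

-57.56 dB

|j4900 + 0.4| = √(4900² + 0.4²) = 4900
|j4900 + 190| = √(4900² + 190²) = 4904
|j4900 + 2500| = √(4900² + 2500²) = 5501
|L(j4900)| = 7.29 × 4900 / (4904 × 5501) = 0.0013242
20 log₁₀(0.0013242) = -57.561 dB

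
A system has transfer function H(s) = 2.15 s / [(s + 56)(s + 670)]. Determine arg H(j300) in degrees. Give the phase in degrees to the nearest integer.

-14°

∠(j300) = 90.00°
∠(j300 + 56) = arctan(300/56) = 79.43°
∠(j300 + 670) = arctan(300/670) = 24.12°
∠H(j300) = 90.00° − (79.43° + 24.12°) = -13.55°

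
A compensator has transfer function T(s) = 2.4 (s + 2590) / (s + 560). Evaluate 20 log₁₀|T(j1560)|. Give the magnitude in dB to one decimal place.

12.8 dB

|j1560 + 2590| = √(1560² + 2590²) = 3024
|j1560 + 560| = √(1560² + 560²) = 1657
|T(j1560)| = 2.4 × 3024 / 1657 = 4.378
20 log₁₀(4.378) = 12.83 dB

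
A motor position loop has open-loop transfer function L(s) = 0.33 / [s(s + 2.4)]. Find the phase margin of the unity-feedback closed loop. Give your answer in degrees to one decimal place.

Gain crossover: |L(jω)| = 1 at ω ≈ 0.137 rad/s.
∠L(j0.137) = −90° − arctan(0.137/2.4) ≈ -93.27°
PM = 180° + (-93.27°) = 86.73°

86.7 deg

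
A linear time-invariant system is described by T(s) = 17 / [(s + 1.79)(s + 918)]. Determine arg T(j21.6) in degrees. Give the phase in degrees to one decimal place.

∠(j21.6 + 1.79) = arctan(21.6/1.79) = 85.26°
∠(j21.6 + 918) = arctan(21.6/918) = 1.35°
∠T(j21.6) = − (85.26° + 1.35°) = -86.61°

-86.6 deg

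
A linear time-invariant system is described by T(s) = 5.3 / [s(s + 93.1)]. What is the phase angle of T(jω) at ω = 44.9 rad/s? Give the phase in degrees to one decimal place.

-115.7°

∠(j44.9 + 93.1) = arctan(44.9/93.1) = 25.75°
∠(j44.9) = 90.00°
∠T(j44.9) = − (25.75° + 90.00°) = -115.75°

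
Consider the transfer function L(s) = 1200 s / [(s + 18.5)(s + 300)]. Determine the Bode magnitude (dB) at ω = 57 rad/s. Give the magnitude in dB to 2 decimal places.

11.45 dB

|j57| = 57
|j57 + 18.5| = √(57² + 18.5²) = 59.93
|j57 + 300| = √(57² + 300²) = 305.4
|L(j57)| = 1200 × 57 / (59.93 × 305.4) = 3.7378
20 log₁₀(3.7378) = 11.452 dB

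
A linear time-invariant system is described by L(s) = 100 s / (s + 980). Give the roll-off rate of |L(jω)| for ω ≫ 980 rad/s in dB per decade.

0 dB/decade

With 1 zero and 1 pole, the high-frequency asymptotic slope is 20 × (1 − 1) = 0 dB/decade.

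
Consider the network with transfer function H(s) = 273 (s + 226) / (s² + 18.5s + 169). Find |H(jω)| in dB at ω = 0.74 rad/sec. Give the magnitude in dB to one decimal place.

|j0.74 + 226| = √(0.74² + 226²) = 226
|(j0.74)² + 18.5(j0.74) + 169| = |168.45 + j13.69| = 169
|H(j0.74)| = 273 × 226 / 169 = 365.06
20 log₁₀(365.06) = 51.25 dB

51.2 dB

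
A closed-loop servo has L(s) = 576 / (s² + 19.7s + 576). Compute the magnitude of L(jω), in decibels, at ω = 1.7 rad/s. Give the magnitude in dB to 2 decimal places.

0.03 dB

|(j1.7)² + 19.7(j1.7) + 576| = |573.11 + j33.49| = 574.1
|L(j1.7)| = 576 / 574.1 = 1.0033
20 log₁₀(1.0033) = 0.029 dB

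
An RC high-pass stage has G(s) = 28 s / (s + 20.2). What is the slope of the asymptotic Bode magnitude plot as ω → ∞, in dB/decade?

0 dB/decade

With 1 zero and 1 pole, the high-frequency asymptotic slope is 20 × (1 − 1) = 0 dB/decade.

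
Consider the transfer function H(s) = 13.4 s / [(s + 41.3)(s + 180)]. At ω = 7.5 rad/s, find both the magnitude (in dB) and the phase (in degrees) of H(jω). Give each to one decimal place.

|j7.5| = 7.5
|j7.5 + 41.3| = √(7.5² + 41.3²) = 41.98
|j7.5 + 180| = √(7.5² + 180²) = 180.2
|H(j7.5)| = 13.4 × 7.5 / (41.98 × 180.2) = 0.01329
20 log₁₀(0.01329) = -37.53 dB
∠(j7.5) = 90.00°
∠(j7.5 + 41.3) = arctan(7.5/41.3) = 10.29°
∠(j7.5 + 180) = arctan(7.5/180) = 2.39°
∠H(j7.5) = 90.00° − (10.29° + 2.39°) = 77.32°

|H| = -37.5 dB, ∠H = 77.3°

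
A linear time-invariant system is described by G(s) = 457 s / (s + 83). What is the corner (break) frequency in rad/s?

83 rad/s

The single real pole at s = −83 gives a corner at ω = 83 rad/s.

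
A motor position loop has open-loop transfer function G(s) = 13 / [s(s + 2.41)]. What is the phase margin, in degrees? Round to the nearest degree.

37°

Gain crossover: |G(jω)| = 1 at ω ≈ 3.23 rad/s.
∠G(j3.23) = −90° − arctan(3.23/2.41) ≈ -143.25°
PM = 180° + (-143.25°) = 36.75°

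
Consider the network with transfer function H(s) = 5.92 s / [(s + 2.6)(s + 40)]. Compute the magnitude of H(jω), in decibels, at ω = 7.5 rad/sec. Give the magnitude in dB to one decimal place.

-17.2 dB

|j7.5| = 7.5
|j7.5 + 2.6| = √(7.5² + 2.6²) = 7.938
|j7.5 + 40| = √(7.5² + 40²) = 40.7
|H(j7.5)| = 5.92 × 7.5 / (7.938 × 40.7) = 0.13744
20 log₁₀(0.13744) = -17.24 dB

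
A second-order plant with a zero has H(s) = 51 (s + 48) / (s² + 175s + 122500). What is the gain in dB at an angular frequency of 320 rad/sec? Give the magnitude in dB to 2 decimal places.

|j320 + 48| = √(320² + 48²) = 323.6
|(j320)² + 175(j320) + 122500| = |20100 + j56000| = 5.95e+04
|H(j320)| = 51 × 323.6 / 5.95e+04 = 0.27736
20 log₁₀(0.27736) = -11.139 dB

-11.14 dB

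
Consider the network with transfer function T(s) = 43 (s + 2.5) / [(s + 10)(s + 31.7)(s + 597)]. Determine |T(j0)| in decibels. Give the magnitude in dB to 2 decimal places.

T(0) = 43 × 2.5 / (10 × 31.7 × 597) = 0.00056803
20 log₁₀(0.00056803) = -64.913 dB

-64.91 dB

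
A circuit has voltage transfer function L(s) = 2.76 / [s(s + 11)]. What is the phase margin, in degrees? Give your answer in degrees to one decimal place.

88.7°

Gain crossover: |L(jω)| = 1 at ω ≈ 0.251 rad/s.
∠L(j0.251) = −90° − arctan(0.251/11) ≈ -91.31°
PM = 180° + (-91.31°) = 88.69°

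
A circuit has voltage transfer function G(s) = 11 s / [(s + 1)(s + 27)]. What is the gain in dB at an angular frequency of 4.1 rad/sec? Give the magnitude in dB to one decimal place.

|j4.1| = 4.1
|j4.1 + 1| = √(4.1² + 1²) = 4.22
|j4.1 + 27| = √(4.1² + 27²) = 27.31
|G(j4.1)| = 11 × 4.1 / (4.22 × 27.31) = 0.39132
20 log₁₀(0.39132) = -8.15 dB

-8.1 dB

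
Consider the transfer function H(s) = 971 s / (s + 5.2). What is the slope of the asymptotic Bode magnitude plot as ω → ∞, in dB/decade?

With 1 zero and 1 pole, the high-frequency asymptotic slope is 20 × (1 − 1) = 0 dB/decade.

0 dB/decade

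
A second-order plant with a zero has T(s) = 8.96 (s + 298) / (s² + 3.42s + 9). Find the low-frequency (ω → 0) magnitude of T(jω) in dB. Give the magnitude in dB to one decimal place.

49.4 dB

T(0) = 8.96 × 298 / 9 = 296.68
20 log₁₀(296.68) = 49.45 dB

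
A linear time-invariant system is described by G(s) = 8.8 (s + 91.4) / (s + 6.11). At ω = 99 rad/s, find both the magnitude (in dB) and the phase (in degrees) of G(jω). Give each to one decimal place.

|j99 + 91.4| = √(99² + 91.4²) = 134.7
|j99 + 6.11| = √(99² + 6.11²) = 99.19
|G(j99)| = 8.8 × 134.7 / 99.19 = 11.954
20 log₁₀(11.954) = 21.55 dB
∠(j99 + 91.4) = arctan(99/91.4) = 47.29°
∠(j99 + 6.11) = arctan(99/6.11) = 86.47°
∠G(j99) = 47.29° − 86.47° = -39.18°

|G| = 21.6 dB, ∠G = -39.2°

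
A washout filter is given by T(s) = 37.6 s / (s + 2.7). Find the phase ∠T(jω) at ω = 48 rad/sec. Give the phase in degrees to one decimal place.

∠(j48) = 90.00°
∠(j48 + 2.7) = arctan(48/2.7) = 86.78°
∠T(j48) = 90.00° − 86.78° = 3.22°

3.2°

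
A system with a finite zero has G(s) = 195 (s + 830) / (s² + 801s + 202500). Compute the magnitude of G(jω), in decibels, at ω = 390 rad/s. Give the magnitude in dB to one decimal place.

-5.0 dB

|j390 + 830| = √(390² + 830²) = 917.1
|(j390)² + 801(j390) + 202500| = |50400 + j3.1239e+05| = 3.164e+05
|G(j390)| = 195 × 917.1 / 3.164e+05 = 0.56514
20 log₁₀(0.56514) = -4.96 dB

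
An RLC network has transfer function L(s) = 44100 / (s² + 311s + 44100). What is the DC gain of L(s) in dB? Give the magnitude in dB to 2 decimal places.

L(0) = 44100 / 44100 = 1
20 log₁₀(1) = 0.000 dB

0.00 dB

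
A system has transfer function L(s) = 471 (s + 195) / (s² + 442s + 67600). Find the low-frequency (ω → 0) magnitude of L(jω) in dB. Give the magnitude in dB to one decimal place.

2.7 dB

L(0) = 471 × 195 / 67600 = 1.3587
20 log₁₀(1.3587) = 2.66 dB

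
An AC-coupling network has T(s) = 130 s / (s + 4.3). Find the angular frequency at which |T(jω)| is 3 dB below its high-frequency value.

4.3 rad/sec

For a single-pole high-pass, the −3 dB point is at the pole: ω = 4.3 rad/sec.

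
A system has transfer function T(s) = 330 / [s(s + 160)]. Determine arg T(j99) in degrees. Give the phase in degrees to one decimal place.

∠(j99 + 160) = arctan(99/160) = 31.75°
∠(j99) = 90.00°
∠T(j99) = − (31.75° + 90.00°) = -121.75°

-121.7°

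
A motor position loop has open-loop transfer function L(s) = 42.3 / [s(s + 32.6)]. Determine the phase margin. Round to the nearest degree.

88 deg

Gain crossover: |L(jω)| = 1 at ω ≈ 1.3 rad/s.
∠L(j1.3) = −90° − arctan(1.3/32.6) ≈ -92.28°
PM = 180° + (-92.28°) = 87.72°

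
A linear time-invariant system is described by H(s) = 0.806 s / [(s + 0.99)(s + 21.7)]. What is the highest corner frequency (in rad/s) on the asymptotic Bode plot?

Break frequencies occur at each pole and zero magnitude: 0.99 rad/s, 21.7 rad/s.
The highest is 21.7 rad/s.

21.7 rad/s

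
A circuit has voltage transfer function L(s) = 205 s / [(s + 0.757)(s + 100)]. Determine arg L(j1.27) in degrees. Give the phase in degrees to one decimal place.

∠(j1.27) = 90.00°
∠(j1.27 + 0.757) = arctan(1.27/0.757) = 59.20°
∠(j1.27 + 100) = arctan(1.27/100) = 0.73°
∠L(j1.27) = 90.00° − (59.20° + 0.73°) = 30.07°

30.1°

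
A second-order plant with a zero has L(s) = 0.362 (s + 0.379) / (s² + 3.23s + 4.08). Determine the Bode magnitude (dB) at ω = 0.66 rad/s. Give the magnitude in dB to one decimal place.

|j0.66 + 0.379| = √(0.66² + 0.379²) = 0.7611
|(j0.66)² + 3.23(j0.66) + 4.08| = |3.6444 + j2.1318| = 4.222
|L(j0.66)| = 0.362 × 0.7611 / 4.222 = 0.065254
20 log₁₀(0.065254) = -23.71 dB

-23.7 dB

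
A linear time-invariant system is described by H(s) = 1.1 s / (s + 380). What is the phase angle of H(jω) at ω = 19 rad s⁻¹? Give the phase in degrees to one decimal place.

∠(j19) = 90.00°
∠(j19 + 380) = arctan(19/380) = 2.86°
∠H(j19) = 90.00° − 2.86° = 87.14°

87.1°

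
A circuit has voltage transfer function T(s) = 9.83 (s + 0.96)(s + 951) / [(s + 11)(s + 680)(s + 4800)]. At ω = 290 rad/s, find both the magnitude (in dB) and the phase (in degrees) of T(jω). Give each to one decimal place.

|j290 + 0.96| = √(290² + 0.96²) = 290
|j290 + 951| = √(290² + 951²) = 994.2
|j290 + 11| = √(290² + 11²) = 290.2
|j290 + 680| = √(290² + 680²) = 739.3
|j290 + 4800| = √(290² + 4800²) = 4809
|T(j290)| = 9.83 × 290 × 994.2 / (290.2 × 739.3 × 4809) = 0.0027473
20 log₁₀(0.0027473) = -51.22 dB
∠(j290 + 0.96) = arctan(290/0.96) = 89.81°
∠(j290 + 951) = arctan(290/951) = 16.96°
∠(j290 + 11) = arctan(290/11) = 87.83°
∠(j290 + 680) = arctan(290/680) = 23.10°
∠(j290 + 4800) = arctan(290/4800) = 3.46°
∠T(j290) = 89.81° + 16.96° − (87.83° + 23.10° + 3.46°) = -7.61°

|T| = -51.2 dB, ∠T = -7.6°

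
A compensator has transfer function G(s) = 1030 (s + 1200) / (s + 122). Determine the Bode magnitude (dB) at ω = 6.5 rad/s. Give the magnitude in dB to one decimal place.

80.1 dB

|j6.5 + 1200| = √(6.5² + 1200²) = 1200
|j6.5 + 122| = √(6.5² + 122²) = 122.2
|G(j6.5)| = 1030 × 1200 / 122.2 = 10117
20 log₁₀(10117) = 80.10 dB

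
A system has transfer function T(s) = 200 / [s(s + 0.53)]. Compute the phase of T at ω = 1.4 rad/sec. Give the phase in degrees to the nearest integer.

-159°

∠(j1.4 + 0.53) = arctan(1.4/0.53) = 69.26°
∠(j1.4) = 90.00°
∠T(j1.4) = − (69.26° + 90.00°) = -159.26°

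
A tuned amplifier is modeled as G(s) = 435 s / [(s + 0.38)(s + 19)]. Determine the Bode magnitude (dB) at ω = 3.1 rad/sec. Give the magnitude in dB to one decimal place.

27.0 dB

|j3.1| = 3.1
|j3.1 + 0.38| = √(3.1² + 0.38²) = 3.123
|j3.1 + 19| = √(3.1² + 19²) = 19.25
|G(j3.1)| = 435 × 3.1 / (3.123 × 19.25) = 22.428
20 log₁₀(22.428) = 27.02 dB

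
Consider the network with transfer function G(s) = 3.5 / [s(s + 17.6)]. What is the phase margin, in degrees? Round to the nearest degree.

89°

Gain crossover: |G(jω)| = 1 at ω ≈ 0.199 rad/s.
∠G(j0.199) = −90° − arctan(0.199/17.6) ≈ -90.65°
PM = 180° + (-90.65°) = 89.35°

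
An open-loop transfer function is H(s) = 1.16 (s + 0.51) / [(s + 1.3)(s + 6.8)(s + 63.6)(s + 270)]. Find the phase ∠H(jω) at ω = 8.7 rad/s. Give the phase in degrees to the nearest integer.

-56°

∠(j8.7 + 0.51) = arctan(8.7/0.51) = 86.65°
∠(j8.7 + 1.3) = arctan(8.7/1.3) = 81.50°
∠(j8.7 + 6.8) = arctan(8.7/6.8) = 51.99°
∠(j8.7 + 63.6) = arctan(8.7/63.6) = 7.79°
∠(j8.7 + 270) = arctan(8.7/270) = 1.85°
∠H(j8.7) = 86.65° − (81.50° + 51.99° + 7.79° + 1.85°) = -56.48°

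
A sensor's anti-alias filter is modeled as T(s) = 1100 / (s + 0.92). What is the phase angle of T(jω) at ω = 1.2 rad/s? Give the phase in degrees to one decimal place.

-52.5°

∠(j1.2 + 0.92) = arctan(1.2/0.92) = 52.52°
∠T(j1.2) = −52.52° = -52.52°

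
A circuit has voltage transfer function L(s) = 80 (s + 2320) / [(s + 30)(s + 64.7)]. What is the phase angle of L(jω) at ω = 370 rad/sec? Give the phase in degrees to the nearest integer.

∠(j370 + 2320) = arctan(370/2320) = 9.06°
∠(j370 + 30) = arctan(370/30) = 85.36°
∠(j370 + 64.7) = arctan(370/64.7) = 80.08°
∠L(j370) = 9.06° − (85.36° + 80.08°) = -156.38°

-156°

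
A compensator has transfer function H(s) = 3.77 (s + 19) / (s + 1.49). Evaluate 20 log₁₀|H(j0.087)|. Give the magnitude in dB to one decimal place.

|j0.087 + 19| = √(0.087² + 19²) = 19
|j0.087 + 1.49| = √(0.087² + 1.49²) = 1.493
|H(j0.087)| = 3.77 × 19 / 1.493 = 47.993
20 log₁₀(47.993) = 33.62 dB

33.6 dB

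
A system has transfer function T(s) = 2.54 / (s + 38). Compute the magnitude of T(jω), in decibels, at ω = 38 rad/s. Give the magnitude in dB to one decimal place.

-26.5 dB

|j38 + 38| = √(38² + 38²) = 53.74
|T(j38)| = 2.54 / 53.74 = 0.047265
20 log₁₀(0.047265) = -26.51 dB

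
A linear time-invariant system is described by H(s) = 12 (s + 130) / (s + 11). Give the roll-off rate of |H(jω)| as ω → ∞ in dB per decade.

With 1 zero and 1 pole, the high-frequency asymptotic slope is 20 × (1 − 1) = 0 dB/decade.

0 dB/decade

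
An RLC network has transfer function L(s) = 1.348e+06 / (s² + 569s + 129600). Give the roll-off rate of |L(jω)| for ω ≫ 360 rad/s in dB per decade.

-40 dB/decade

With 0 zeros and 2 poles, the high-frequency asymptotic slope is 20 × (0 − 2) = -40 dB/decade.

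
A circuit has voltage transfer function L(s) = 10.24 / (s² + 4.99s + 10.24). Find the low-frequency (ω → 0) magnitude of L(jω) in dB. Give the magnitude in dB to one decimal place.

L(0) = 10.24 / 10.24 = 1
20 log₁₀(1) = 0.00 dB

0.0 dB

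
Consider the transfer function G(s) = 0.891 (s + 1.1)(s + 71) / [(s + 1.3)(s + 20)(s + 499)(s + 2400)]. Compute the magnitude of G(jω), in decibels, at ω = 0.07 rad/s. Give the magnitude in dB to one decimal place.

-113.0 dB

|j0.07 + 1.1| = √(0.07² + 1.1²) = 1.102
|j0.07 + 71| = √(0.07² + 71²) = 71
|j0.07 + 1.3| = √(0.07² + 1.3²) = 1.302
|j0.07 + 20| = √(0.07² + 20²) = 20
|j0.07 + 499| = √(0.07² + 499²) = 499
|j0.07 + 2400| = √(0.07² + 2400²) = 2400
|G(j0.07)| = 0.891 × 1.102 × 71 / (1.302 × 20 × 499 × 2400) = 2.2361e-06
20 log₁₀(2.2361e-06) = -113.01 dB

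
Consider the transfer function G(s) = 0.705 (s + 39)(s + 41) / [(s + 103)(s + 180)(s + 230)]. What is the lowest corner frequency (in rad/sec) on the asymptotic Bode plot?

Break frequencies occur at each pole and zero magnitude: 39 rad/sec, 41 rad/sec, 103 rad/sec, 180 rad/sec, 230 rad/sec.
The lowest is 39 rad/sec.

39 rad/sec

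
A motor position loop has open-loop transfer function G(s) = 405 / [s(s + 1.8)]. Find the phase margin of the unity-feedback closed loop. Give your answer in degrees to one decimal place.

Gain crossover: |G(jω)| = 1 at ω ≈ 20.1 rad/s.
∠G(j20.1) = −90° − arctan(20.1/1.8) ≈ -174.88°
PM = 180° + (-174.88°) = 5.12°

5.1°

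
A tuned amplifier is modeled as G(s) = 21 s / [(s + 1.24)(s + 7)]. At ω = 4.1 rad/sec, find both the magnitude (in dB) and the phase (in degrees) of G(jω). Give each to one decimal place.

|G| = 7.9 dB, ∠G = -13.5 deg

|j4.1| = 4.1
|j4.1 + 1.24| = √(4.1² + 1.24²) = 4.283
|j4.1 + 7| = √(4.1² + 7²) = 8.112
|G(j4.1)| = 21 × 4.1 / (4.283 × 8.112) = 2.4778
20 log₁₀(2.4778) = 7.88 dB
∠(j4.1) = 90.00°
∠(j4.1 + 1.24) = arctan(4.1/1.24) = 73.17°
∠(j4.1 + 7) = arctan(4.1/7) = 30.36°
∠G(j4.1) = 90.00° − (73.17° + 30.36°) = -13.53°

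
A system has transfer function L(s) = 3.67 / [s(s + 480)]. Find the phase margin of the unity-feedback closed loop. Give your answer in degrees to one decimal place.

Gain crossover: |L(jω)| = 1 at ω ≈ 0.00765 rad/s.
∠L(j0.00765) = −90° − arctan(0.00765/480) ≈ -90.00°
PM = 180° + (-90.00°) = 90.00°

90.0°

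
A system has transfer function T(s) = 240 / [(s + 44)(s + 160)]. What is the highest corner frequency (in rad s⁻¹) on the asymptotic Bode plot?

160 rad s⁻¹

Break frequencies occur at each pole and zero magnitude: 44 rad s⁻¹, 160 rad s⁻¹.
The highest is 160 rad s⁻¹.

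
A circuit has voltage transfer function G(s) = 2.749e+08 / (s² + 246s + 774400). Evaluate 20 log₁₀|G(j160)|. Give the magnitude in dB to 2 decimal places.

|(j160)² + 246(j160) + 774400| = |7.488e+05 + j39360| = 7.498e+05
|G(j160)| = 2.749e+08 / 7.498e+05 = 366.61
20 log₁₀(366.61) = 51.284 dB

51.28 dB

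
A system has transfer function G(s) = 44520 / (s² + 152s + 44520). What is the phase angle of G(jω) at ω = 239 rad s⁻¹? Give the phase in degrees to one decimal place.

-109.1°

∠[(j239)² + 152(j239) + 44520] = ∠[-12601 + j36328] = 109.13°
∠G(j239) = −109.13° = -109.13°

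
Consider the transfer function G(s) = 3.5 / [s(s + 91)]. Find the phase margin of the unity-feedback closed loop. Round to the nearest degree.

90 deg

Gain crossover: |G(jω)| = 1 at ω ≈ 0.0385 rad s⁻¹.
∠G(j0.0385) = −90° − arctan(0.0385/91) ≈ -90.02°
PM = 180° + (-90.02°) = 89.98°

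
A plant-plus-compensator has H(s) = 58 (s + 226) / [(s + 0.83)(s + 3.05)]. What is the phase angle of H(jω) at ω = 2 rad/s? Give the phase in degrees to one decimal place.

-100.2 deg

∠(j2 + 226) = arctan(2/226) = 0.51°
∠(j2 + 0.83) = arctan(2/0.83) = 67.46°
∠(j2 + 3.05) = arctan(2/3.05) = 33.25°
∠H(j2) = 0.51° − (67.46° + 33.25°) = -100.21°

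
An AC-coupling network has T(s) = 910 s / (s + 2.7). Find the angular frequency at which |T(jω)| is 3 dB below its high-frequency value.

For a single-pole high-pass, the −3 dB point is at the pole: ω = 2.7 rad/s.

2.7 rad/s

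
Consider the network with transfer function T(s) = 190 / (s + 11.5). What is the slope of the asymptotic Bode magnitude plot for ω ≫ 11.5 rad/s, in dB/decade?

-20 dB/decade

With 0 zeros and 1 pole, the high-frequency asymptotic slope is 20 × (0 − 1) = -20 dB/decade.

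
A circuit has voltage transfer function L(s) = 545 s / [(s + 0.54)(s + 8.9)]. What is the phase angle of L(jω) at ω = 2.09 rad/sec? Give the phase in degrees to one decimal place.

1.3°

∠(j2.09) = 90.00°
∠(j2.09 + 0.54) = arctan(2.09/0.54) = 75.51°
∠(j2.09 + 8.9) = arctan(2.09/8.9) = 13.22°
∠L(j2.09) = 90.00° − (75.51° + 13.22°) = 1.27°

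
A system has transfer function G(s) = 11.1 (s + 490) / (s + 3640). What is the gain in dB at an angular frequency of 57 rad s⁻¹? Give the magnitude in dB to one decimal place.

3.5 dB

|j57 + 490| = √(57² + 490²) = 493.3
|j57 + 3640| = √(57² + 3640²) = 3640
|G(j57)| = 11.1 × 493.3 / 3640 = 1.5041
20 log₁₀(1.5041) = 3.55 dB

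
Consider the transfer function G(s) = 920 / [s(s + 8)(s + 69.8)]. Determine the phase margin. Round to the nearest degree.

77°

Gain crossover: |G(jω)| = 1 at ω ≈ 1.61 rad/sec.
∠G(j1.61) = −90° − arctan(1.61/8) − arctan(1.61/69.8) ≈ -102.74°
PM = 180° + (-102.74°) = 77.26°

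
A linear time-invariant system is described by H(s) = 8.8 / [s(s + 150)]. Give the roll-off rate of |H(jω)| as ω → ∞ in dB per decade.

With 0 zeros and 2 poles, the high-frequency asymptotic slope is 20 × (0 − 2) = -40 dB/decade.

-40 dB/decade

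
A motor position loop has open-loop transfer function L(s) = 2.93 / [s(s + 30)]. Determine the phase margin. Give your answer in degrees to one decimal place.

89.8°

Gain crossover: |L(jω)| = 1 at ω ≈ 0.0977 rad/sec.
∠L(j0.0977) = −90° − arctan(0.0977/30) ≈ -90.19°
PM = 180° + (-90.19°) = 89.81°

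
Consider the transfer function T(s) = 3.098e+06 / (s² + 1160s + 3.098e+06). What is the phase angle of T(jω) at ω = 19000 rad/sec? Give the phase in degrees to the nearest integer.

∠[(j19000)² + 1160(j19000) + 3.098e+06] = ∠[-3.579e+08 + j2.204e+07] = 176.48°
∠T(j19000) = −176.48° = -176.48°

-176 deg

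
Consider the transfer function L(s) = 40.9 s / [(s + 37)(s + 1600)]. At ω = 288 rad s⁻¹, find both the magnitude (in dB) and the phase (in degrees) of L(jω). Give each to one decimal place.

|j288| = 288
|j288 + 37| = √(288² + 37²) = 290.4
|j288 + 1600| = √(288² + 1600²) = 1626
|L(j288)| = 40.9 × 288 / (290.4 × 1626) = 0.024953
20 log₁₀(0.024953) = -32.06 dB
∠(j288) = 90.00°
∠(j288 + 37) = arctan(288/37) = 82.68°
∠(j288 + 1600) = arctan(288/1600) = 10.20°
∠L(j288) = 90.00° − (82.68° + 10.20°) = -2.88°

|L| = -32.1 dB, ∠L = -2.9 deg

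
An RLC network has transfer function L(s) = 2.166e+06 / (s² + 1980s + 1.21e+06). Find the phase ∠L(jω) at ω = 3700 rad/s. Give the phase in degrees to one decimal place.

-149.6 deg

∠[(j3700)² + 1980(j3700) + 1.21e+06] = ∠[-1.248e+07 + j7.326e+06] = 149.59°
∠L(j3700) = −149.59° = -149.59°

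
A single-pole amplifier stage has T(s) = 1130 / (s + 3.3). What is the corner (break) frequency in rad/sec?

The single real pole at s = −3.3 gives a corner at ω = 3.3 rad/sec.

3.3 rad/sec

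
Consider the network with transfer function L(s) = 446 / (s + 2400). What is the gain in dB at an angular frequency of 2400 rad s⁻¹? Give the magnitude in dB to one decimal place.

|j2400 + 2400| = √(2400² + 2400²) = 3394
|L(j2400)| = 446 / 3394 = 0.1314
20 log₁₀(0.1314) = -17.63 dB

-17.6 dB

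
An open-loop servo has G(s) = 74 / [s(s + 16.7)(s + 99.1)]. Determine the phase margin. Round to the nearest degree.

Gain crossover: |G(jω)| = 1 at ω ≈ 0.0447 rad/s.
∠G(j0.0447) = −90° − arctan(0.0447/16.7) − arctan(0.0447/99.1) ≈ -90.18°
PM = 180° + (-90.18°) = 89.82°

90 deg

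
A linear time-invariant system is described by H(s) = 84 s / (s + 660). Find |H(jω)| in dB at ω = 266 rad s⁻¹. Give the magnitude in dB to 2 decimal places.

|j266| = 266
|j266 + 660| = √(266² + 660²) = 711.6
|H(j266)| = 84 × 266 / 711.6 = 31.4
20 log₁₀(31.4) = 29.939 dB

29.94 dB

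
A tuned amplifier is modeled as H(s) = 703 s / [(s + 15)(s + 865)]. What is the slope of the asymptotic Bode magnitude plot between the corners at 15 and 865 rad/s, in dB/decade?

In this band the factors already past their corner are: 1 differentiator zero, pole at 15; net slope = 0 dB/decade.

0 dB/decade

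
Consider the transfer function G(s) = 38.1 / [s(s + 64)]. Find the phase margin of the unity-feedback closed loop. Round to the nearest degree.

Gain crossover: |G(jω)| = 1 at ω ≈ 0.595 rad/s.
∠G(j0.595) = −90° − arctan(0.595/64) ≈ -90.53°
PM = 180° + (-90.53°) = 89.47°

89°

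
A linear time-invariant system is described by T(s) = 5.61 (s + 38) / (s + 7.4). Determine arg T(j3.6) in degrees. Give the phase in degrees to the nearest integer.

∠(j3.6 + 38) = arctan(3.6/38) = 5.41°
∠(j3.6 + 7.4) = arctan(3.6/7.4) = 25.94°
∠T(j3.6) = 5.41° − 25.94° = -20.53°

-21 deg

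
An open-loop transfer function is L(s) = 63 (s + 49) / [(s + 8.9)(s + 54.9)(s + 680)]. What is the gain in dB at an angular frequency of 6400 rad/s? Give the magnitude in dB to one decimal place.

|j6400 + 49| = √(6400² + 49²) = 6400
|j6400 + 8.9| = √(6400² + 8.9²) = 6400
|j6400 + 54.9| = √(6400² + 54.9²) = 6400
|j6400 + 680| = √(6400² + 680²) = 6436
|L(j6400)| = 63 × 6400 / (6400 × 6400 × 6436) = 1.5295e-06
20 log₁₀(1.5295e-06) = -116.31 dB

-116.3 dB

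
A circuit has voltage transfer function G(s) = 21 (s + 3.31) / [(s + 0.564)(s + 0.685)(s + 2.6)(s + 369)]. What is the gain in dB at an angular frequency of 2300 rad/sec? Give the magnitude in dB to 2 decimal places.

|j2300 + 3.31| = √(2300² + 3.31²) = 2300
|j2300 + 0.564| = √(2300² + 0.564²) = 2300
|j2300 + 0.685| = √(2300² + 0.685²) = 2300
|j2300 + 2.6| = √(2300² + 2.6²) = 2300
|j2300 + 369| = √(2300² + 369²) = 2329
|G(j2300)| = 21 × 2300 / (2300 × 2300 × 2300 × 2329) = 1.7042e-09
20 log₁₀(1.7042e-09) = -175.370 dB

-175.37 dB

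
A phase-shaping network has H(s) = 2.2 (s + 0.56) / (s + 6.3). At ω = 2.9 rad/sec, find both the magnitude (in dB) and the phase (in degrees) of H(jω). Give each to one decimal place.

|H| = -0.6 dB, ∠H = 54.4 deg

|j2.9 + 0.56| = √(2.9² + 0.56²) = 2.954
|j2.9 + 6.3| = √(2.9² + 6.3²) = 6.935
|H(j2.9)| = 2.2 × 2.954 / 6.935 = 0.93691
20 log₁₀(0.93691) = -0.57 dB
∠(j2.9 + 0.56) = arctan(2.9/0.56) = 79.07°
∠(j2.9 + 6.3) = arctan(2.9/6.3) = 24.72°
∠H(j2.9) = 79.07° − 24.72° = 54.35°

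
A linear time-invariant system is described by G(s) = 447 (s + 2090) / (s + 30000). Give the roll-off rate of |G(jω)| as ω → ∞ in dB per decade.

With 1 zero and 1 pole, the high-frequency asymptotic slope is 20 × (1 − 1) = 0 dB/decade.

0 dB/decade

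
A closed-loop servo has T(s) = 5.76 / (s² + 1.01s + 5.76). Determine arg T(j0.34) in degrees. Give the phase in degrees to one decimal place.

∠[(j0.34)² + 1.01(j0.34) + 5.76] = ∠[5.6444 + j0.3434] = 3.48°
∠T(j0.34) = −3.48° = -3.48°

-3.5 deg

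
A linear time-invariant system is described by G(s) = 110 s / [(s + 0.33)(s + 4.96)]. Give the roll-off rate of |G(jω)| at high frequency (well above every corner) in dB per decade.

With 1 zero and 2 poles, the high-frequency asymptotic slope is 20 × (1 − 2) = -20 dB/decade.

-20 dB/decade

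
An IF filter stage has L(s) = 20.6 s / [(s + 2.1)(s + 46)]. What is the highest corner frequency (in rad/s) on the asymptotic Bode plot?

46 rad/s

Break frequencies occur at each pole and zero magnitude: 2.1 rad/s, 46 rad/s.
The highest is 46 rad/s.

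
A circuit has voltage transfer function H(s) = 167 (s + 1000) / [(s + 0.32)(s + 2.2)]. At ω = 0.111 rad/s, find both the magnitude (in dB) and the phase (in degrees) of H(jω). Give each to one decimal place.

|j0.111 + 1000| = √(0.111² + 1000²) = 1000
|j0.111 + 0.32| = √(0.111² + 0.32²) = 0.3387
|j0.111 + 2.2| = √(0.111² + 2.2²) = 2.203
|H(j0.111)| = 167 × 1000 / (0.3387 × 2.203) = 2.2383e+05
20 log₁₀(2.2383e+05) = 107.00 dB
∠(j0.111 + 1000) = arctan(0.111/1000) = 0.01°
∠(j0.111 + 0.32) = arctan(0.111/0.32) = 19.13°
∠(j0.111 + 2.2) = arctan(0.111/2.2) = 2.89°
∠H(j0.111) = 0.01° − (19.13° + 2.89°) = -22.01°

|H| = 107.0 dB, ∠H = -22.0 deg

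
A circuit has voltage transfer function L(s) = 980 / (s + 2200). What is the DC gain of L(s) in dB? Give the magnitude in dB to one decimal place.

-7.0 dB

L(0) = 980 / 2200 = 0.44545
20 log₁₀(0.44545) = -7.02 dB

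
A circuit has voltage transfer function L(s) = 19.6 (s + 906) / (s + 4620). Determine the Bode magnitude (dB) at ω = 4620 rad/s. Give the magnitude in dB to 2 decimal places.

|j4620 + 906| = √(4620² + 906²) = 4708
|j4620 + 4620| = √(4620² + 4620²) = 6534
|L(j4620)| = 19.6 × 4708 / 6534 = 14.123
20 log₁₀(14.123) = 22.999 dB

23.00 dB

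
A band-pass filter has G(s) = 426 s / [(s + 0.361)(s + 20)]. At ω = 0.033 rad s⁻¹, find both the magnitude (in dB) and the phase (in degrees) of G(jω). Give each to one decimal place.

|j0.033| = 0.033
|j0.033 + 0.361| = √(0.033² + 0.361²) = 0.3625
|j0.033 + 20| = √(0.033² + 20²) = 20
|G(j0.033)| = 426 × 0.033 / (0.3625 × 20) = 1.939
20 log₁₀(1.939) = 5.75 dB
∠(j0.033) = 90.00°
∠(j0.033 + 0.361) = arctan(0.033/0.361) = 5.22°
∠(j0.033 + 20) = arctan(0.033/20) = 0.09°
∠G(j0.033) = 90.00° − (5.22° + 0.09°) = 84.68°

|G| = 5.8 dB, ∠G = 84.7 deg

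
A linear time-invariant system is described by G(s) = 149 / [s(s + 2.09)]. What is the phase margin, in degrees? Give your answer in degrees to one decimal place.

9.8 deg

Gain crossover: |G(jω)| = 1 at ω ≈ 12.1 rad/s.
∠G(j12.1) = −90° − arctan(12.1/2.09) ≈ -170.21°
PM = 180° + (-170.21°) = 9.79°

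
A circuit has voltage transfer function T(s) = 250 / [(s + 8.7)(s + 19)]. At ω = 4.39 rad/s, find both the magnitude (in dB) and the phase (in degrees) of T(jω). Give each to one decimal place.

|j4.39 + 8.7| = √(4.39² + 8.7²) = 9.745
|j4.39 + 19| = √(4.39² + 19²) = 19.5
|T(j4.39)| = 250 / (9.745 × 19.5) = 1.3156
20 log₁₀(1.3156) = 2.38 dB
∠(j4.39 + 8.7) = arctan(4.39/8.7) = 26.78°
∠(j4.39 + 19) = arctan(4.39/19) = 13.01°
∠T(j4.39) = − (26.78° + 13.01°) = -39.79°

|T| = 2.4 dB, ∠T = -39.8°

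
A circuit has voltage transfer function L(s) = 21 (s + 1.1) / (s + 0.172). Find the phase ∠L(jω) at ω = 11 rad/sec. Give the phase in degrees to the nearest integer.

-5°

∠(j11 + 1.1) = arctan(11/1.1) = 84.29°
∠(j11 + 0.172) = arctan(11/0.172) = 89.10°
∠L(j11) = 84.29° − 89.10° = -4.81°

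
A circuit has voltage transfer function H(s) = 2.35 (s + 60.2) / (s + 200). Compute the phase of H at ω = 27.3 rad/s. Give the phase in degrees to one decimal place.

16.6°

∠(j27.3 + 60.2) = arctan(27.3/60.2) = 24.39°
∠(j27.3 + 200) = arctan(27.3/200) = 7.77°
∠H(j27.3) = 24.39° − 7.77° = 16.62°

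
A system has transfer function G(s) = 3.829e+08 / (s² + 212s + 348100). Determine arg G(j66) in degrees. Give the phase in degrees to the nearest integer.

-2°

∠[(j66)² + 212(j66) + 348100] = ∠[3.4374e+05 + j13992] = 2.33°
∠G(j66) = −2.33° = -2.33°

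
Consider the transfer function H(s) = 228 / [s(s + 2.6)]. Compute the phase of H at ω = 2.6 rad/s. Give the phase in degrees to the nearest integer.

-135 deg

∠(j2.6 + 2.6) = arctan(2.6/2.6) = 45.00°
∠(j2.6) = 90.00°
∠H(j2.6) = − (45.00° + 90.00°) = -135.00°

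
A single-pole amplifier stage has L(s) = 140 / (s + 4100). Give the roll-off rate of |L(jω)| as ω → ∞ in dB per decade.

With 0 zeros and 1 pole, the high-frequency asymptotic slope is 20 × (0 − 1) = -20 dB/decade.

-20 dB/decade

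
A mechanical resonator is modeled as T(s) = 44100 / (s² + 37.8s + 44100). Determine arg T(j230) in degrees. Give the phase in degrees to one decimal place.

∠[(j230)² + 37.8(j230) + 44100] = ∠[-8800 + j8694] = 135.35°
∠T(j230) = −135.35° = -135.35°

-135.3°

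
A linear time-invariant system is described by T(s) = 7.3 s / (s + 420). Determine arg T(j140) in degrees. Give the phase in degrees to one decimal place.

71.6°

∠(j140) = 90.00°
∠(j140 + 420) = arctan(140/420) = 18.43°
∠T(j140) = 90.00° − 18.43° = 71.57°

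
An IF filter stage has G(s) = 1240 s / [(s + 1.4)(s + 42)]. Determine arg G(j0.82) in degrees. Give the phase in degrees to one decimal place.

∠(j0.82) = 90.00°
∠(j0.82 + 1.4) = arctan(0.82/1.4) = 30.36°
∠(j0.82 + 42) = arctan(0.82/42) = 1.12°
∠G(j0.82) = 90.00° − (30.36° + 1.12°) = 58.52°

58.5 deg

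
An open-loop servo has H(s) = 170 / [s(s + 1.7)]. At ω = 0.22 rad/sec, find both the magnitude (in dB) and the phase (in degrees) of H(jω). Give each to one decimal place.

|H| = 53.1 dB, ∠H = -97.4°

|j0.22 + 1.7| = √(0.22² + 1.7²) = 1.714
|j0.22| = 0.22
|H(j0.22)| = 170 / (1.714 × 0.22) = 450.79
20 log₁₀(450.79) = 53.08 dB
∠(j0.22 + 1.7) = arctan(0.22/1.7) = 7.37°
∠(j0.22) = 90.00°
∠H(j0.22) = − (7.37° + 90.00°) = -97.37°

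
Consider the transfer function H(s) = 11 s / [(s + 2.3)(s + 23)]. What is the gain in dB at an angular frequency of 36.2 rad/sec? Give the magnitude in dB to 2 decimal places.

-11.84 dB

|j36.2| = 36.2
|j36.2 + 2.3| = √(36.2² + 2.3²) = 36.27
|j36.2 + 23| = √(36.2² + 23²) = 42.89
|H(j36.2)| = 11 × 36.2 / (36.27 × 42.89) = 0.25596
20 log₁₀(0.25596) = -11.836 dB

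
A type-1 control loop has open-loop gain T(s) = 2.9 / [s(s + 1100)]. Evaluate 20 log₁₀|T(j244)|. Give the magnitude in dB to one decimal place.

|j244 + 1100| = √(244² + 1100²) = 1127
|j244| = 244
|T(j244)| = 2.9 / (1127 × 244) = 1.0548e-05
20 log₁₀(1.0548e-05) = -99.54 dB

-99.5 dB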